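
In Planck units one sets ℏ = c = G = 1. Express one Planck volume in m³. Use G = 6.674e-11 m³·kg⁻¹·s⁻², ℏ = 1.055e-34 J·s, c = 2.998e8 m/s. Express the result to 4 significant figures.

4.224e-105 m³

V_P = (ℏG/c³)^(3/2)
  = √(1.784e-209)
  = 4.224e-105 m³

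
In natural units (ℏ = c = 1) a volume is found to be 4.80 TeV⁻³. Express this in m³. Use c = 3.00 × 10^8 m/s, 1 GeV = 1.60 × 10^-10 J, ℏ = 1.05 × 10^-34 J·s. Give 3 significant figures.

3.66 × 10^-56 m³

Volume is [L]³ = [E]⁻³·(ℏc)³.
1 GeV⁻³ → (ℏc)³ × (1 GeV in J)⁻³ = 7.63 × 10^-48 m³.
Convert the energy scale: 4.80 TeV⁻³ = 4.80 × 10^-9 GeV⁻³.
Result: 4.80 × 10^-9 × 7.63 × 10^-48 = 3.66 × 10^-56 m³.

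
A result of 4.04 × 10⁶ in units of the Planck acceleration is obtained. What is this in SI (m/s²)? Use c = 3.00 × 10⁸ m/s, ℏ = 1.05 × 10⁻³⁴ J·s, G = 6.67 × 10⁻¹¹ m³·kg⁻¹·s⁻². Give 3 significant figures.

2.26 × 10⁵⁸ m/s²

One Planck acceleration: a_P = √(c⁷/(ℏG)) = 5.59 × 10⁵¹ m/s².
4.04 × 10⁶ × 5.59 × 10⁵¹ m/s² = 2.26 × 10⁵⁸ m/s²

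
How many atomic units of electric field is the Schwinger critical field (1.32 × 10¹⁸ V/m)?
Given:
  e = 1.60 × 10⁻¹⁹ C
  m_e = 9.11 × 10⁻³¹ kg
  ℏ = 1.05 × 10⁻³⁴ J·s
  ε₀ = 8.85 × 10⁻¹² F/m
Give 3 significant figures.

2.54 × 10⁶

atomic unit of electric field: E_au = E_h/(e a₀) = m_e²e⁵/((4πε₀)³ℏ⁴) = 5.20 × 10¹¹ V/m.
1.32 × 10¹⁸ / 5.20 × 10¹¹ = 2.54 × 10⁶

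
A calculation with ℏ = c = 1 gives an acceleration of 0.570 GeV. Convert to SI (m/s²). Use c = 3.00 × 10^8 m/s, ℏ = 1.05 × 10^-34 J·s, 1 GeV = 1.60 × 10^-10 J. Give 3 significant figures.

Acceleration is [L]/[T]² = c·[E]/ℏ.
1 GeV → c/ℏ × (1 GeV in J) = 4.57 × 10^32 m/s².
Result: 0.570 × 4.57 × 10^32 = 2.61 × 10^32 m/s².

2.61 × 10^32 m/s²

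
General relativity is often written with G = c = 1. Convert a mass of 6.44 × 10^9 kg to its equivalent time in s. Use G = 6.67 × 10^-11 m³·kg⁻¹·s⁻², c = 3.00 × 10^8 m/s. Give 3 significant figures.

Mass → time via G/c³.
6.44 × 10^9 kg × (G/c³) = 1.59 × 10^-26 s

1.59 × 10^-26 s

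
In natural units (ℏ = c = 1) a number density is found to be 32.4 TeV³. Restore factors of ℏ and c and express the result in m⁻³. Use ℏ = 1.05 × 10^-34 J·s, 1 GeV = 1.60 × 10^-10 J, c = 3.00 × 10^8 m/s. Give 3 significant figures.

Number density is [L]⁻³ = [E]³/(ℏc)³.
1 GeV³ → 1/(ℏc)³ × (1 GeV in J)³ = 1.31 × 10^47 m⁻³.
Convert the energy scale: 32.4 TeV³ = 3.24 × 10^10 GeV³.
Result: 3.24 × 10^10 × 1.31 × 10^47 = 4.25 × 10^57 m⁻³.

4.25 × 10^57 m⁻³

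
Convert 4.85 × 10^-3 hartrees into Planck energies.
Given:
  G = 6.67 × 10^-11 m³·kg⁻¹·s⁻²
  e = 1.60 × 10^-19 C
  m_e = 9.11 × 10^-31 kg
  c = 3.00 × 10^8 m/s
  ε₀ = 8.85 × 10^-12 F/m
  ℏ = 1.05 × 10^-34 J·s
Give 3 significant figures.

hartree: E_h = m_e e⁴/(4πε₀ℏ)² = 4.38 × 10^-18 J
Planck energy: E_P = √(ℏc⁵/G) = 1.96 × 10^9 J
4.85 × 10^-3 × 4.38 × 10^-18 / 1.96 × 10^9 = 1.09 × 10^-29

1.09 × 10^-29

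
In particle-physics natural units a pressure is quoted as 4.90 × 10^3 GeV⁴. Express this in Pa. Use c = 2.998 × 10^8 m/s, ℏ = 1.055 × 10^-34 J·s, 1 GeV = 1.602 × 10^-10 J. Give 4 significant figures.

1.020 × 10^41 Pa

Pressure is [E]/[L]³ = [E]⁴/(ℏc)³.
1 GeV⁴ → 1/(ℏc)³ × (1 GeV in J)⁴ = 2.082 × 10^37 Pa.
Result: 4.90 × 10^3 × 2.082 × 10^37 = 1.020 × 10^41 Pa.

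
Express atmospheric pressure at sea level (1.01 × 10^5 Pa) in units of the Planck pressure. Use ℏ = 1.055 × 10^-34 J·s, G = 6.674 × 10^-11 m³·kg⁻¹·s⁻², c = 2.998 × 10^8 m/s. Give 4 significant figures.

Planck pressure: p_P = c⁷/(ℏG²) = 4.632 × 10^113 Pa.
1.01 × 10^5 / 4.632 × 10^113 = 2.180 × 10^-109

2.180 × 10^-109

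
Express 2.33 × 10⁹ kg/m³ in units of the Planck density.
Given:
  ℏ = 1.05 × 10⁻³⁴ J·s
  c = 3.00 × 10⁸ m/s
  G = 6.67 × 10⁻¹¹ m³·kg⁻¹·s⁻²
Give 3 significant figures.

4.48 × 10⁻⁸⁸

Planck density: ρ_P = c⁵/(ℏG²) = 5.20 × 10⁹⁶ kg/m³.
2.33 × 10⁹ / 5.20 × 10⁹⁶ = 4.48 × 10⁻⁸⁸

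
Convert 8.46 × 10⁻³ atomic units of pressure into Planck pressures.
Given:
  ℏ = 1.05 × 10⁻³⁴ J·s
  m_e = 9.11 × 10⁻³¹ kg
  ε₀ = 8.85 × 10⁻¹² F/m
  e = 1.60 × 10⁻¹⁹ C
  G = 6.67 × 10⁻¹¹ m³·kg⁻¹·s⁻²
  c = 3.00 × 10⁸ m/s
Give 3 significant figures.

5.44 × 10⁻¹⁰³

atomic unit of pressure: P_au = E_h/a₀³ = m_e⁴e¹⁰/((4πε₀)⁵ℏ⁸) = 3.01 × 10¹³ Pa
Planck pressure: p_P = c⁷/(ℏG²) = 4.68 × 10¹¹³ Pa
8.46 × 10⁻³ × 3.01 × 10¹³ / 4.68 × 10¹¹³ = 5.44 × 10⁻¹⁰³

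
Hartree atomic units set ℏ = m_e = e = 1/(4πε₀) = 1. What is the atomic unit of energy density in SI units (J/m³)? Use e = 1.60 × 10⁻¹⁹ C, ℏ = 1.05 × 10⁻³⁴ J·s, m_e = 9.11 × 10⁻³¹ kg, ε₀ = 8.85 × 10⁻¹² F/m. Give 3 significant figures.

Dimensional analysis gives u_au = E_h/a₀³ = m_e⁴e¹⁰/((4πε₀)⁵ℏ⁸).
E_h = 4.38 × 10⁻¹⁸ J
a₀ = 5.26 × 10⁻¹¹ m
E_h/a₀³ = 3.01 × 10¹³ J/m³

3.01 × 10¹³ J/m³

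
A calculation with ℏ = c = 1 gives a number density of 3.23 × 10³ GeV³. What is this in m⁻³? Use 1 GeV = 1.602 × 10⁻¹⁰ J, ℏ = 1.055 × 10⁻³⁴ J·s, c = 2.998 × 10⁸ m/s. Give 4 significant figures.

Number density is [L]⁻³ = [E]³/(ℏc)³.
1 GeV³ → 1/(ℏc)³ × (1 GeV in J)³ = 1.299 × 10⁴⁷ m⁻³.
Result: 3.23 × 10³ × 1.299 × 10⁴⁷ = 4.197 × 10⁵⁰ m⁻³.

4.197 × 10⁵⁰ m⁻³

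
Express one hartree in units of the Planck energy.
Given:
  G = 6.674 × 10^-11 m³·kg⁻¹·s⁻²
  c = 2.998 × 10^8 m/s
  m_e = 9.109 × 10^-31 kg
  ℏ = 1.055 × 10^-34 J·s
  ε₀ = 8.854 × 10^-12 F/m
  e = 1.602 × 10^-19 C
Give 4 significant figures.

2.225 × 10^-27

hartree: E_h = m_e e⁴/(4πε₀ℏ)² = 4.354 × 10^-18 J
Planck energy: E_P = √(ℏc⁵/G) = 1.957 × 10^9 J
ratio = 4.354 × 10^-18 / 1.957 × 10^9 = 2.225 × 10^-27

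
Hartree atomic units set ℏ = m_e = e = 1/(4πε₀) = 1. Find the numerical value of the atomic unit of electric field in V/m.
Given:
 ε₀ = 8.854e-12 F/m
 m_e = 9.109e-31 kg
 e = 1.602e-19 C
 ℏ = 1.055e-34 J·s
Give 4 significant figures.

The unique combination of the constants set to 1 with dimensions of electric field is E_au = E_h/(e a₀) = m_e²e⁵/((4πε₀)³ℏ⁴).
E_h = 4.354e-18 J
a₀ = 5.297e-11 m
E_h/(e·a₀) = 5.131e11 V/m

5.131e11 V/m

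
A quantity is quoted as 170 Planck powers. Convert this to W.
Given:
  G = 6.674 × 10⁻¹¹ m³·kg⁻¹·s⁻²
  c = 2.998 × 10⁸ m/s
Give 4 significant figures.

One Planck power: P_P = c⁵/G = 3.629 × 10⁵² W.
170 × 3.629 × 10⁵² W = 6.169 × 10⁵⁴ W

6.169 × 10⁵⁴ W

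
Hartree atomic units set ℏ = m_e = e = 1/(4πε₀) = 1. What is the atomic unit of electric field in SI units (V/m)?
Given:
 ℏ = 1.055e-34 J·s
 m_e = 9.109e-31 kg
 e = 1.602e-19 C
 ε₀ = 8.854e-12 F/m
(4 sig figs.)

From ℏ = m_e = e = 1/(4πε₀) = 1 the electric field scale is E_au = E_h/(e a₀) = m_e²e⁵/((4πε₀)³ℏ⁴).
E_h = 4.354e-18 J
a₀ = 5.297e-11 m
E_h/(e·a₀) = 5.131e11 V/m

5.131e11 V/m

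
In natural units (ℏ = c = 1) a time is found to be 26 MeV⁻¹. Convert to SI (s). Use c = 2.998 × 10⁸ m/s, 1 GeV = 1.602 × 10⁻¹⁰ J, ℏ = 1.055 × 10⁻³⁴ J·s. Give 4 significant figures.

1.712 × 10⁻²⁰ s

A time is [E]⁻¹ in ℏ=c=1; restore one factor of ℏ.
1 GeV⁻¹ → ℏ × (1 GeV in J)⁻¹ = 6.586 × 10⁻²⁵ s.
Convert the energy scale: 26 MeV⁻¹ = 2.60 × 10⁴ GeV⁻¹.
Result: 2.60 × 10⁴ × 6.586 × 10⁻²⁵ = 1.712 × 10⁻²⁰ s.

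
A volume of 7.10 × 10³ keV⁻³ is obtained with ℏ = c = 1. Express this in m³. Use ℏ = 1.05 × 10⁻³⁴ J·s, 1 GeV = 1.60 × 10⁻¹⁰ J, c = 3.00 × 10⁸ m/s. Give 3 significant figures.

5.42 × 10⁻²⁶ m³

Volume is [L]³ = [E]⁻³·(ℏc)³.
1 GeV⁻³ → (ℏc)³ × (1 GeV in J)⁻³ = 7.63 × 10⁻⁴⁸ m³.
Convert the energy scale: 7.10 × 10³ keV⁻³ = 7.10 × 10²¹ GeV⁻³.
Result: 7.10 × 10²¹ × 7.63 × 10⁻⁴⁸ = 5.42 × 10⁻²⁶ m³.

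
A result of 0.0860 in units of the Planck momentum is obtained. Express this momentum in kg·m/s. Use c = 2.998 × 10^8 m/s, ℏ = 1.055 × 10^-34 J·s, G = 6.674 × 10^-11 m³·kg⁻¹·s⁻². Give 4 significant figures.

0.5613 kg·m/s

One Planck momentum: p_P = √(ℏc³/G) = 6.527 kg·m/s.
0.0860 × 6.527 kg·m/s = 0.5613 kg·m/s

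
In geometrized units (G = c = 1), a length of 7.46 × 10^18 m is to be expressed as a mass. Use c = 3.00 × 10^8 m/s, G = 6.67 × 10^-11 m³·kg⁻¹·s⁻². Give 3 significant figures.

1.01 × 10^46 kg

Length → mass via c²/G.
7.46 × 10^18 m × (c²/G) = 1.01 × 10^46 kg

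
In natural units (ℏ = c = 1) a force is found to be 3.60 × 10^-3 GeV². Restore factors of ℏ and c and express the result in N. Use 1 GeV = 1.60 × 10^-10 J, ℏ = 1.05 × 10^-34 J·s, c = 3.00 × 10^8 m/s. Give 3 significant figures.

2.93 × 10^3 N

Force is [E]/[L] = [E]²/(ℏc); restore (ℏc)⁻¹.
1 GeV² → 1/(ℏc) × (1 GeV in J)² = 8.13 × 10^5 N.
Result: 3.60 × 10^-3 × 8.13 × 10^5 = 2.93 × 10^3 N.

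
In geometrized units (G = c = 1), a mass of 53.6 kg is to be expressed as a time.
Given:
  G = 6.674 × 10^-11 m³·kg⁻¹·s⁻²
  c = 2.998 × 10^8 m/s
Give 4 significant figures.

Mass → time via G/c³.
53.6 kg × (G/c³) = 1.328 × 10^-34 s

1.328 × 10^-34 s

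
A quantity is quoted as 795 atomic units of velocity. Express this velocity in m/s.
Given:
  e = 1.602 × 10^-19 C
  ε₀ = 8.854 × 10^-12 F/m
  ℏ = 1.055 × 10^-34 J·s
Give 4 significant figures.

One atomic unit of velocity: v_au = e²/(4πε₀ℏ) = 2.186 × 10^6 m/s.
795 × 2.186 × 10^6 m/s = 1.738 × 10^9 m/s

1.738 × 10^9 m/s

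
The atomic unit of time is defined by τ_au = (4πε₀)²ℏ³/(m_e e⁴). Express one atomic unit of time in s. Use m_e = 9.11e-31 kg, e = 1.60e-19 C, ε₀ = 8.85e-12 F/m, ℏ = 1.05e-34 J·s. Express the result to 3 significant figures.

2.40e-17 s

τ_au = (4πε₀)²ℏ³/(m_e e⁴)
E_h = 4.38e-18 J
ℏ/E_h = 2.40e-17 s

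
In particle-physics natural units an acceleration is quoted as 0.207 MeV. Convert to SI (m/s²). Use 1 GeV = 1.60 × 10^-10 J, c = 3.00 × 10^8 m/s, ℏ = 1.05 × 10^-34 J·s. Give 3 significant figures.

Acceleration is [L]/[T]² = c·[E]/ℏ.
1 GeV → c/ℏ × (1 GeV in J) = 4.57 × 10^32 m/s².
Convert the energy scale: 0.207 MeV = 2.07 × 10^-4 GeV.
Result: 2.07 × 10^-4 × 4.57 × 10^32 = 9.46 × 10^28 m/s².

9.46 × 10^28 m/s²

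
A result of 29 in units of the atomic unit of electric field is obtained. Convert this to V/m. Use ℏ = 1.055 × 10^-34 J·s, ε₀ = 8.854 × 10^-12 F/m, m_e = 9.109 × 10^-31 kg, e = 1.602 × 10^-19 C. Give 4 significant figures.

One atomic unit of electric field: E_au = E_h/(e a₀) = m_e²e⁵/((4πε₀)³ℏ⁴) = 5.131 × 10^11 V/m.
29 × 5.131 × 10^11 V/m = 1.488 × 10^13 V/m

1.488 × 10^13 V/m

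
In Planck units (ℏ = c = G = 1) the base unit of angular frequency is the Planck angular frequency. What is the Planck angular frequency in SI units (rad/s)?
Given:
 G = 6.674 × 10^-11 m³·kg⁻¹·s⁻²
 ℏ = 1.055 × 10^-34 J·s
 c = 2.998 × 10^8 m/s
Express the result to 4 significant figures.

1.855 × 10^43 rad/s

ω_P = √(c⁵/(ℏG))
  = √(3.440 × 10^86)
  = 1.855 × 10^43 rad/s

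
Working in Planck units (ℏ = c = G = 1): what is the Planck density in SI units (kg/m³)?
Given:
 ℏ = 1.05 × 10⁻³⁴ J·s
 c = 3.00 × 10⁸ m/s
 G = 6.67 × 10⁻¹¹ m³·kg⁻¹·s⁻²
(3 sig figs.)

Dimensional analysis gives ρ_P = c⁵/(ℏG²).
  = 2.43 × 10⁴² / 4.67 × 10⁻⁵⁵
  = 5.20 × 10⁹⁶ kg/m³

5.20 × 10⁹⁶ kg/m³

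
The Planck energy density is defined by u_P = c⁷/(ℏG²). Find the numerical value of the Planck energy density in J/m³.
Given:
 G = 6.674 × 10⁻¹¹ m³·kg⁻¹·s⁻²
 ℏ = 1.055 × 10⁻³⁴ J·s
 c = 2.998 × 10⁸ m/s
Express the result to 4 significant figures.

4.632 × 10¹¹³ J/m³

u_P = c⁷/(ℏG²)
  = 2.177 × 10⁵⁹ / 4.699 × 10⁻⁵⁵
  = 4.632 × 10¹¹³ J/m³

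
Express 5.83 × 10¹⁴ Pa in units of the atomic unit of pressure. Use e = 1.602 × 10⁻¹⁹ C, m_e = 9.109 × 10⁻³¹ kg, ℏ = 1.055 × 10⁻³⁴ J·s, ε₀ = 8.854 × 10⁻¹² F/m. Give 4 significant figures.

atomic unit of pressure: P_au = E_h/a₀³ = m_e⁴e¹⁰/((4πε₀)⁵ℏ⁸) = 2.929 × 10¹³ Pa.
5.83 × 10¹⁴ / 2.929 × 10¹³ = 19.90

19.90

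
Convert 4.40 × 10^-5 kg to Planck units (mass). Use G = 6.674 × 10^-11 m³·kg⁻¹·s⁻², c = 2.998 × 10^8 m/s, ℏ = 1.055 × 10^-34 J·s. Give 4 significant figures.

Planck mass: m_P = √(ℏc/G) = 2.177 × 10^-8 kg.
4.40 × 10^-5 / 2.177 × 10^-8 = 2.021 × 10^3

2.021 × 10^3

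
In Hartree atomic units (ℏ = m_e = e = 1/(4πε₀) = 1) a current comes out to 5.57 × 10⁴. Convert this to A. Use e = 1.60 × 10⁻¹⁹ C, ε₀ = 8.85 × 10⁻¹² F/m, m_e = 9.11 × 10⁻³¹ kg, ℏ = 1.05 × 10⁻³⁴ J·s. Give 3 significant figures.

372 A

One atomic unit of electric current: I_au = e E_h/ℏ = m_e e⁵/((4πε₀)²ℏ³) = 6.67 × 10⁻³ A.
5.57 × 10⁴ × 6.67 × 10⁻³ A = 372 A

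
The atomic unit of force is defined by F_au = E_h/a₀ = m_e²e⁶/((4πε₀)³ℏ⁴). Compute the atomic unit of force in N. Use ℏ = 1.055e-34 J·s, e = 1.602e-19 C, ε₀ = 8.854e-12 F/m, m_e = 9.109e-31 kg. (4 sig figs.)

F_au = E_h/a₀ = m_e²e⁶/((4πε₀)³ℏ⁴)
E_h = 4.354e-18 J
a₀ = 5.297e-11 m
E_h/a₀ = 8.220e-8 N

8.220e-8 N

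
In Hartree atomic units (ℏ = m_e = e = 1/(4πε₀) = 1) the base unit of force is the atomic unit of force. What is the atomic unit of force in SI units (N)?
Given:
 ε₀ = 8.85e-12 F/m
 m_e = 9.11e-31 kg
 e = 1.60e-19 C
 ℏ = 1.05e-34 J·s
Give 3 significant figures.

F_au = E_h/a₀ = m_e²e⁶/((4πε₀)³ℏ⁴)
E_h = 4.38e-18 J
a₀ = 5.26e-11 m
E_h/a₀ = 8.33e-8 N

8.33e-8 N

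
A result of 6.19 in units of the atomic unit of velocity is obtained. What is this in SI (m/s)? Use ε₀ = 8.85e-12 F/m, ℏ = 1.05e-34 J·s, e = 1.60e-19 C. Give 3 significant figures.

1.36e7 m/s

One atomic unit of velocity: v_au = e²/(4πε₀ℏ) = 2.19e6 m/s.
6.19 × 2.19e6 m/s = 1.36e7 m/s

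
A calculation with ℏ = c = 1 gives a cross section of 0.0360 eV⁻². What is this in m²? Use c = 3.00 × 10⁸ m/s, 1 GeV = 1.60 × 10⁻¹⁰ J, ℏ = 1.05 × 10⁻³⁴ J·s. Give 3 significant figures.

Area is [L]² = [E]⁻²·(ℏc)²; restore (ℏc)².
1 GeV⁻² → (ℏc)² × (1 GeV in J)⁻² = 3.88 × 10⁻³² m².
Convert the energy scale: 0.0360 eV⁻² = 3.60 × 10¹⁶ GeV⁻².
Result: 3.60 × 10¹⁶ × 3.88 × 10⁻³² = 1.40 × 10⁻¹⁵ m².

1.40 × 10⁻¹⁵ m²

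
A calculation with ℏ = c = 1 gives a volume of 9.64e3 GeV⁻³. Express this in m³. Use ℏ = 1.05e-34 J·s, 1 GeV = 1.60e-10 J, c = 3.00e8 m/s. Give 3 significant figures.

7.36e-44 m³

Volume is [L]³ = [E]⁻³·(ℏc)³.
1 GeV⁻³ → (ℏc)³ × (1 GeV in J)⁻³ = 7.63e-48 m³.
Result: 9.64e3 × 7.63e-48 = 7.36e-44 m³.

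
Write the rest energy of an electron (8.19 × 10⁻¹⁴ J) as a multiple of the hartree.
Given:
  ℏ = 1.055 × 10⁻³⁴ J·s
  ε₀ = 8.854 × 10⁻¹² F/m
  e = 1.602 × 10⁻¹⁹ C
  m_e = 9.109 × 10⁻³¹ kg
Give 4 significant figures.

1.881 × 10⁴

hartree: E_h = m_e e⁴/(4πε₀ℏ)² = 4.354 × 10⁻¹⁸ J.
8.19 × 10⁻¹⁴ / 4.354 × 10⁻¹⁸ = 1.881 × 10⁴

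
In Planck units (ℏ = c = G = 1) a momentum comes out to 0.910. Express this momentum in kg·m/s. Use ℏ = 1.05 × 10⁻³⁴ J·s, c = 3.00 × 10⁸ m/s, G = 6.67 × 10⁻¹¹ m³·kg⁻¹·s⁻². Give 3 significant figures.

5.93 kg·m/s

One Planck momentum: p_P = √(ℏc³/G) = 6.52 kg·m/s.
0.910 × 6.52 kg·m/s = 5.93 kg·m/s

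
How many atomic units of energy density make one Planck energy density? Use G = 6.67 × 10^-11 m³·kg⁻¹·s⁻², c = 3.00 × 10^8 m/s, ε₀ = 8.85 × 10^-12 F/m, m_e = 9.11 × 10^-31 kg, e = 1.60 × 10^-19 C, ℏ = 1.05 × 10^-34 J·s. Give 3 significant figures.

Planck energy density: u_P = c⁷/(ℏG²) = 4.68 × 10^113 J/m³
atomic unit of energy density: u_au = E_h/a₀³ = m_e⁴e¹⁰/((4πε₀)⁵ℏ⁸) = 3.01 × 10^13 J/m³
ratio = 4.68 × 10^113 / 3.01 × 10^13 = 1.55 × 10^100

1.55 × 10^100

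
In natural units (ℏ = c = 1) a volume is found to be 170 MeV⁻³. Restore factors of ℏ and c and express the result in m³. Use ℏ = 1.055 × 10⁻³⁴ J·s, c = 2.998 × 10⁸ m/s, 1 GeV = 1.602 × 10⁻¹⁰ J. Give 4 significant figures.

1.308 × 10⁻³⁶ m³

Volume is [L]³ = [E]⁻³·(ℏc)³.
1 GeV⁻³ → (ℏc)³ × (1 GeV in J)⁻³ = 7.696 × 10⁻⁴⁸ m³.
Convert the energy scale: 170 MeV⁻³ = 1.70 × 10¹¹ GeV⁻³.
Result: 1.70 × 10¹¹ × 7.696 × 10⁻⁴⁸ = 1.308 × 10⁻³⁶ m³.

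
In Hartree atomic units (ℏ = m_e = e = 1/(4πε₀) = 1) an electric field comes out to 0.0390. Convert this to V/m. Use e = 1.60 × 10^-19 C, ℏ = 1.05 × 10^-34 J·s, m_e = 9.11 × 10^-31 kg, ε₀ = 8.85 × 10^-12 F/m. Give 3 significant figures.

2.03 × 10^10 V/m

One atomic unit of electric field: E_au = E_h/(e a₀) = m_e²e⁵/((4πε₀)³ℏ⁴) = 5.20 × 10^11 V/m.
0.0390 × 5.20 × 10^11 V/m = 2.03 × 10^10 V/m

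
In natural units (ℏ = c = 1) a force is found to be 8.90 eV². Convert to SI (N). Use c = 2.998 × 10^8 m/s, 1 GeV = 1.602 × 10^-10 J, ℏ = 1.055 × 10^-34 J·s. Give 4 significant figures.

Force is [E]/[L] = [E]²/(ℏc); restore (ℏc)⁻¹.
1 GeV² → 1/(ℏc) × (1 GeV in J)² = 8.114 × 10^5 N.
Convert the energy scale: 8.90 eV² = 8.90 × 10^-18 GeV².
Result: 8.90 × 10^-18 × 8.114 × 10^5 = 7.222 × 10^-12 N.

7.222 × 10^-12 N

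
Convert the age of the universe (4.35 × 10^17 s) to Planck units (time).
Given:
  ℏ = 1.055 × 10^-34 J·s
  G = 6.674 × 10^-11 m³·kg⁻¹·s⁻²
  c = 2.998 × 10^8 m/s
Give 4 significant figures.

Planck time: t_P = √(ℏG/c⁵) = 5.392 × 10^-44 s.
4.35 × 10^17 / 5.392 × 10^-44 = 8.068 × 10^60

8.068 × 10^60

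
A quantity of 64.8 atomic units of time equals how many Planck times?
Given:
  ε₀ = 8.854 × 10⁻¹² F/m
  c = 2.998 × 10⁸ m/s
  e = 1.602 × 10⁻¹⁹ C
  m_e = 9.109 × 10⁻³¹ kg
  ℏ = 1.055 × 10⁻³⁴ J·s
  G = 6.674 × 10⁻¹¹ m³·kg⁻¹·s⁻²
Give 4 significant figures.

atomic unit of time: τ_au = (4πε₀)²ℏ³/(m_e e⁴) = 2.423 × 10⁻¹⁷ s
Planck time: t_P = √(ℏG/c⁵) = 5.392 × 10⁻⁴⁴ s
64.8 × 2.423 × 10⁻¹⁷ / 5.392 × 10⁻⁴⁴ = 2.912 × 10²⁸

2.912 × 10²⁸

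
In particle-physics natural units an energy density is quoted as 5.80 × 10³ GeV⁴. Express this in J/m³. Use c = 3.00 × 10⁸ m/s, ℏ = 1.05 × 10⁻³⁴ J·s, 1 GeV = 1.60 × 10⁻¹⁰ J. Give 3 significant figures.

1.22 × 10⁴¹ J/m³

[E]/[L]³ = [E]⁴/(ℏc)³; restore (ℏc)⁻³.
1 GeV⁴ → 1/(ℏc)³ × (1 GeV in J)⁴ = 2.10 × 10³⁷ J/m³.
Result: 5.80 × 10³ × 2.10 × 10³⁷ = 1.22 × 10⁴¹ J/m³.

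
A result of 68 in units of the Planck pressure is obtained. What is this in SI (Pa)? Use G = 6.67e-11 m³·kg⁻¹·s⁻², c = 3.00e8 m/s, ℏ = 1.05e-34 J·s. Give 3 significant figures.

3.18e115 Pa

One Planck pressure: p_P = c⁷/(ℏG²) = 4.68e113 Pa.
68 × 4.68e113 Pa = 3.18e115 Pa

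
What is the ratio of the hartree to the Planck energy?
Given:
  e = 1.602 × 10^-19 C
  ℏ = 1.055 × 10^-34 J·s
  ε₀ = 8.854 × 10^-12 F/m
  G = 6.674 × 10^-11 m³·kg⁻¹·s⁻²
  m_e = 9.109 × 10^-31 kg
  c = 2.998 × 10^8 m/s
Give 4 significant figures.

hartree: E_h = m_e e⁴/(4πε₀ℏ)² = 4.354 × 10^-18 J
Planck energy: E_P = √(ℏc⁵/G) = 1.957 × 10^9 J
ratio = 4.354 × 10^-18 / 1.957 × 10^9 = 2.225 × 10^-27

2.225 × 10^-27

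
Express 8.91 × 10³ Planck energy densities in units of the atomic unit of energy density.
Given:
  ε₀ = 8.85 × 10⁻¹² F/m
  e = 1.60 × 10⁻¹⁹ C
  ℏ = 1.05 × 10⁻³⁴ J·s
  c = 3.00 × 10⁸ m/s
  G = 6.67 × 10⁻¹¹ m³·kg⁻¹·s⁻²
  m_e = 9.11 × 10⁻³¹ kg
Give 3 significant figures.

Planck energy density: u_P = c⁷/(ℏG²) = 4.68 × 10¹¹³ J/m³
atomic unit of energy density: u_au = E_h/a₀³ = m_e⁴e¹⁰/((4πε₀)⁵ℏ⁸) = 3.01 × 10¹³ J/m³
8.91 × 10³ × 4.68 × 10¹¹³ / 3.01 × 10¹³ = 1.38 × 10¹⁰⁴

1.38 × 10¹⁰⁴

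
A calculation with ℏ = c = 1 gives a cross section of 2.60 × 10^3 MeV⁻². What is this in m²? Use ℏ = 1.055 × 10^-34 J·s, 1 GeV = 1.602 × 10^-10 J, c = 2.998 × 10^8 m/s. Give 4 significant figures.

Area is [L]² = [E]⁻²·(ℏc)²; restore (ℏc)².
1 GeV⁻² → (ℏc)² × (1 GeV in J)⁻² = 3.898 × 10^-32 m².
Convert the energy scale: 2.60 × 10^3 MeV⁻² = 2.60 × 10^9 GeV⁻².
Result: 2.60 × 10^9 × 3.898 × 10^-32 = 1.013 × 10^-22 m².

1.013 × 10^-22 m²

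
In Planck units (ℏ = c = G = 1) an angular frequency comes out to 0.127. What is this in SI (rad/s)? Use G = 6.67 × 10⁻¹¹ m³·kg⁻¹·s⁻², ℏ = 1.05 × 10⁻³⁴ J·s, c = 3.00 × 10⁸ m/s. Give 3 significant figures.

2.37 × 10⁴² rad/s

One Planck angular frequency: ω_P = √(c⁵/(ℏG)) = 1.86 × 10⁴³ rad/s.
0.127 × 1.86 × 10⁴³ rad/s = 2.37 × 10⁴² rad/s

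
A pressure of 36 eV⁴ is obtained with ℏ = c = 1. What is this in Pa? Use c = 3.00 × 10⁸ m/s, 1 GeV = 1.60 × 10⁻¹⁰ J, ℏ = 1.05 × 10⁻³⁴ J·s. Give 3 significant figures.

Pressure is [E]/[L]³ = [E]⁴/(ℏc)³.
1 GeV⁴ → 1/(ℏc)³ × (1 GeV in J)⁴ = 2.10 × 10³⁷ Pa.
Convert the energy scale: 36 eV⁴ = 3.60 × 10⁻³⁵ GeV⁴.
Result: 3.60 × 10⁻³⁵ × 2.10 × 10³⁷ = 755 Pa.

755 Pa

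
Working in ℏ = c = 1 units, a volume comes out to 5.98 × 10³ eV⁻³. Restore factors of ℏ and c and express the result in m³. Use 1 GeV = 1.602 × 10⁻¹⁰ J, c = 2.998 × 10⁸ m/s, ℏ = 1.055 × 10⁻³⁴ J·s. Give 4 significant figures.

4.602 × 10⁻¹⁷ m³

Volume is [L]³ = [E]⁻³·(ℏc)³.
1 GeV⁻³ → (ℏc)³ × (1 GeV in J)⁻³ = 7.696 × 10⁻⁴⁸ m³.
Convert the energy scale: 5.98 × 10³ eV⁻³ = 5.98 × 10³⁰ GeV⁻³.
Result: 5.98 × 10³⁰ × 7.696 × 10⁻⁴⁸ = 4.602 × 10⁻¹⁷ m³.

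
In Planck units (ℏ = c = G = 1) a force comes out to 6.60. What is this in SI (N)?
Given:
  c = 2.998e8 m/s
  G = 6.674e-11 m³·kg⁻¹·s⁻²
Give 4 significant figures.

One Planck force: F_P = c⁴/G = 1.210e44 N.
6.60 × 1.210e44 N = 7.989e44 N

7.989e44 N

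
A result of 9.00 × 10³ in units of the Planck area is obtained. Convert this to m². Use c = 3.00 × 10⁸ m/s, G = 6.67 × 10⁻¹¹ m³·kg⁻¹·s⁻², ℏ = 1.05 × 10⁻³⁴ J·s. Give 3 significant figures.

One Planck area: A_P = ℏG/c³ = 2.59 × 10⁻⁷⁰ m².
9.00 × 10³ × 2.59 × 10⁻⁷⁰ m² = 2.33 × 10⁻⁶⁶ m²

2.33 × 10⁻⁶⁶ m²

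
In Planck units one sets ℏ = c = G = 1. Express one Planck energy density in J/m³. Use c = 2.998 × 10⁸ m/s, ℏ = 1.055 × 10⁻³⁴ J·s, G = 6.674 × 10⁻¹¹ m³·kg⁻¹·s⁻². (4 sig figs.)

u_P = c⁷/(ℏG²)
  = 2.177 × 10⁵⁹ / 4.699 × 10⁻⁵⁵
  = 4.632 × 10¹¹³ J/m³

4.632 × 10¹¹³ J/m³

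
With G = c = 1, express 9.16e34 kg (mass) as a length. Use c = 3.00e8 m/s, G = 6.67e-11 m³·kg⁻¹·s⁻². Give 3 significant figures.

6.79e7 m

In G = c = 1 units mass has dimensions of length; the conversion factor is G/c².
9.16e34 kg × (G/c²) = 6.79e7 m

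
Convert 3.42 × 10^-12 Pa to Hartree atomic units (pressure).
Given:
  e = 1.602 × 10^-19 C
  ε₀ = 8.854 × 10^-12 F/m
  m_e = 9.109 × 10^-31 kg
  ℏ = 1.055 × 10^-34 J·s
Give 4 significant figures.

1.168 × 10^-25

atomic unit of pressure: P_au = E_h/a₀³ = m_e⁴e¹⁰/((4πε₀)⁵ℏ⁸) = 2.929 × 10^13 Pa.
3.42 × 10^-12 / 2.929 × 10^13 = 1.168 × 10^-25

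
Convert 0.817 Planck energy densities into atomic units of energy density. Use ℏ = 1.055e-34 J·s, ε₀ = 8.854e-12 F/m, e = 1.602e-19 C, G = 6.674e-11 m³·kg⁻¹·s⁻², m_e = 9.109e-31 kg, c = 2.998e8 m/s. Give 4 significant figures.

1.292e100

Planck energy density: u_P = c⁷/(ℏG²) = 4.632e113 J/m³
atomic unit of energy density: u_au = E_h/a₀³ = m_e⁴e¹⁰/((4πε₀)⁵ℏ⁸) = 2.929e13 J/m³
0.817 × 4.632e113 / 2.929e13 = 1.292e100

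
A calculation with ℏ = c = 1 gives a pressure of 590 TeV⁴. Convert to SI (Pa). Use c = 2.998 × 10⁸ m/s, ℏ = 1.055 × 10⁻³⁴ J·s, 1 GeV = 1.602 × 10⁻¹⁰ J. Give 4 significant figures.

Pressure is [E]/[L]³ = [E]⁴/(ℏc)³.
1 GeV⁴ → 1/(ℏc)³ × (1 GeV in J)⁴ = 2.082 × 10³⁷ Pa.
Convert the energy scale: 590 TeV⁴ = 5.90 × 10¹⁴ GeV⁴.
Result: 5.90 × 10¹⁴ × 2.082 × 10³⁷ = 1.228 × 10⁵² Pa.

1.228 × 10⁵² Pa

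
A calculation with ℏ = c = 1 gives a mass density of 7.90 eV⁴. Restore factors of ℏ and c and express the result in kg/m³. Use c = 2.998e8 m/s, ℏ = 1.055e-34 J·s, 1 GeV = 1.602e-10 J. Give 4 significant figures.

Mass density is [E]/(c²[L]³) = [E]⁴/(ℏ³c⁵).
1 GeV⁴ → 1/(ℏ³c⁵) × (1 GeV in J)⁴ = 2.316e20 kg/m³.
Convert the energy scale: 7.90 eV⁴ = 7.90e-36 GeV⁴.
Result: 7.90e-36 × 2.316e20 = 1.830e-15 kg/m³.

1.830e-15 kg/m³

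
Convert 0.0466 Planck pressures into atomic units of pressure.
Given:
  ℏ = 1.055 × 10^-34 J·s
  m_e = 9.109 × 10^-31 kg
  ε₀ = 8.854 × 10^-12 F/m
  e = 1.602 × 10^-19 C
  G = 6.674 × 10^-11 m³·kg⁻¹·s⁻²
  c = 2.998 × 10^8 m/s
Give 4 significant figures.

7.370 × 10^98

Planck pressure: p_P = c⁷/(ℏG²) = 4.632 × 10^113 Pa
atomic unit of pressure: P_au = E_h/a₀³ = m_e⁴e¹⁰/((4πε₀)⁵ℏ⁸) = 2.929 × 10^13 Pa
0.0466 × 4.632 × 10^113 / 2.929 × 10^13 = 7.370 × 10^98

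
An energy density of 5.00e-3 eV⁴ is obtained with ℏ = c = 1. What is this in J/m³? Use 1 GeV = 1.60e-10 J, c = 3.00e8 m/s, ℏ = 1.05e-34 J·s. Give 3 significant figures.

0.105 J/m³

[E]/[L]³ = [E]⁴/(ℏc)³; restore (ℏc)⁻³.
1 GeV⁴ → 1/(ℏc)³ × (1 GeV in J)⁴ = 2.10e37 J/m³.
Convert the energy scale: 5.00e-3 eV⁴ = 5.00e-39 GeV⁴.
Result: 5.00e-39 × 2.10e37 = 0.105 J/m³.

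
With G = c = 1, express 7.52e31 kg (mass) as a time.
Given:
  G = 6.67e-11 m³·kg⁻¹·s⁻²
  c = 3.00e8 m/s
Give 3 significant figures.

1.86e-4 s

Mass → time via G/c³.
7.52e31 kg × (G/c³) = 1.86e-4 s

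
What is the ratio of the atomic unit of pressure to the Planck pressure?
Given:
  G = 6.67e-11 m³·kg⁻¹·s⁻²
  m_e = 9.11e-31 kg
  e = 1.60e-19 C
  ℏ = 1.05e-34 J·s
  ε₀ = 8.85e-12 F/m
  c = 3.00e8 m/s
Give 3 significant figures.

6.44e-101

atomic unit of pressure: P_au = E_h/a₀³ = m_e⁴e¹⁰/((4πε₀)⁵ℏ⁸) = 3.01e13 Pa
Planck pressure: p_P = c⁷/(ℏG²) = 4.68e113 Pa
ratio = 3.01e13 / 4.68e113 = 6.44e-101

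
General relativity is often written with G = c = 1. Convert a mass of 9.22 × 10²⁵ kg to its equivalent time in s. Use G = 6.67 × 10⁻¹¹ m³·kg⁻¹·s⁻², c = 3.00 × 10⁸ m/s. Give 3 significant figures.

2.28 × 10⁻¹⁰ s

Mass → time via G/c³.
9.22 × 10²⁵ kg × (G/c³) = 2.28 × 10⁻¹⁰ s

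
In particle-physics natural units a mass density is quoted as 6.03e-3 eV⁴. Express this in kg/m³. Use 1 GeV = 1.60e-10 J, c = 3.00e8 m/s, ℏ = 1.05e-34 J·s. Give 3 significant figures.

Mass density is [E]/(c²[L]³) = [E]⁴/(ℏ³c⁵).
1 GeV⁴ → 1/(ℏ³c⁵) × (1 GeV in J)⁴ = 2.33e20 kg/m³.
Convert the energy scale: 6.03e-3 eV⁴ = 6.03e-39 GeV⁴.
Result: 6.03e-39 × 2.33e20 = 1.40e-18 kg/m³.

1.40e-18 kg/m³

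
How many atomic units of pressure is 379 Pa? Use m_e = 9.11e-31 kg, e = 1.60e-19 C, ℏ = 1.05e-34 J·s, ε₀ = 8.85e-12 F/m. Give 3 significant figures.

1.26e-11

atomic unit of pressure: P_au = E_h/a₀³ = m_e⁴e¹⁰/((4πε₀)⁵ℏ⁸) = 3.01e13 Pa.
379 / 3.01e13 = 1.26e-11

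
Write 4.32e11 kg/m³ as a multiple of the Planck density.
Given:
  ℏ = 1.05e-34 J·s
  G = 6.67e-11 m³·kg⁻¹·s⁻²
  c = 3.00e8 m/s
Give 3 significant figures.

Planck density: ρ_P = c⁵/(ℏG²) = 5.20e96 kg/m³.
4.32e11 / 5.20e96 = 8.30e-86

8.30e-86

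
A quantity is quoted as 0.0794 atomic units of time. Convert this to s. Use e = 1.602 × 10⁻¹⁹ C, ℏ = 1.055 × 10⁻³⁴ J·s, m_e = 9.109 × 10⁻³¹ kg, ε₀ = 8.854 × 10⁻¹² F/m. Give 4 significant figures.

One atomic unit of time: τ_au = (4πε₀)²ℏ³/(m_e e⁴) = 2.423 × 10⁻¹⁷ s.
0.0794 × 2.423 × 10⁻¹⁷ s = 1.924 × 10⁻¹⁸ s

1.924 × 10⁻¹⁸ s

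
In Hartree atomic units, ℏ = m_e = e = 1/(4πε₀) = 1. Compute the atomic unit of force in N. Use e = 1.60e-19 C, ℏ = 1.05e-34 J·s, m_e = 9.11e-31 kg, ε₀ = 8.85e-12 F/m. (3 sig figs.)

8.33e-8 N

Dimensional analysis gives F_au = E_h/a₀ = m_e²e⁶/((4πε₀)³ℏ⁴).
E_h = 4.38e-18 J
a₀ = 5.26e-11 m
E_h/a₀ = 8.33e-8 N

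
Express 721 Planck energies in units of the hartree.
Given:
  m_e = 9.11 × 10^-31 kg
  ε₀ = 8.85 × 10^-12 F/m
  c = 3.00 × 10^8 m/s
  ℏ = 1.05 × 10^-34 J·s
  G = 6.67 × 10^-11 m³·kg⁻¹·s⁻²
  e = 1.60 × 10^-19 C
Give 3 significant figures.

3.22 × 10^29

Planck energy: E_P = √(ℏc⁵/G) = 1.96 × 10^9 J
hartree: E_h = m_e e⁴/(4πε₀ℏ)² = 4.38 × 10^-18 J
721 × 1.96 × 10^9 / 4.38 × 10^-18 = 3.22 × 10^29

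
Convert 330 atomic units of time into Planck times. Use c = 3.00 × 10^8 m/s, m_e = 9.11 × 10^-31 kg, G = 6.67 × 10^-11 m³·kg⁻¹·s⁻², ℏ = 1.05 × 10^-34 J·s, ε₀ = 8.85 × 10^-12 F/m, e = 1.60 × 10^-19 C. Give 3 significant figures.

1.47 × 10^29

atomic unit of time: τ_au = (4πε₀)²ℏ³/(m_e e⁴) = 2.40 × 10^-17 s
Planck time: t_P = √(ℏG/c⁵) = 5.37 × 10^-44 s
330 × 2.40 × 10^-17 / 5.37 × 10^-44 = 1.47 × 10^29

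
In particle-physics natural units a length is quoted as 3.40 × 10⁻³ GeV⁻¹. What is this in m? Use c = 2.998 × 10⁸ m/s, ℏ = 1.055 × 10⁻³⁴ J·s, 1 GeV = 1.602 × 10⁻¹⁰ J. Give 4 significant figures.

A length is [E]⁻¹ in ℏ=c=1; restore one factor of ℏc.
1 GeV⁻¹ → ℏc × (1 GeV in J)⁻¹ = 1.974 × 10⁻¹⁶ m.
Result: 3.40 × 10⁻³ × 1.974 × 10⁻¹⁶ = 6.713 × 10⁻¹⁹ m.

6.713 × 10⁻¹⁹ m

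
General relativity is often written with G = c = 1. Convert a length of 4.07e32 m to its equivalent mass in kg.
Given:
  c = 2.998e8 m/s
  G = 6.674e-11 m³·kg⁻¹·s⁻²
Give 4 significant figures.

5.481e59 kg

Length → mass via c²/G.
4.07e32 m × (c²/G) = 5.481e59 kg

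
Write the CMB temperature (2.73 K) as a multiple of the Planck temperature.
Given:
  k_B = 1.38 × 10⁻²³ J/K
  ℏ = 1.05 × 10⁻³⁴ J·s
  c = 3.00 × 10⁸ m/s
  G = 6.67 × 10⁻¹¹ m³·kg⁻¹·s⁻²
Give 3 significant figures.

1.93 × 10⁻³²

Planck temperature: T_P = √(ℏc⁵/G) / k_B = 1.42 × 10³² K.
2.73 / 1.42 × 10³² = 1.93 × 10⁻³²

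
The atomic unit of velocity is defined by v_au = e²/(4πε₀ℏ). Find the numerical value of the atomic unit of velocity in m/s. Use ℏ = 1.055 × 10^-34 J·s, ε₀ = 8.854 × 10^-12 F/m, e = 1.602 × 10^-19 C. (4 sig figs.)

v_au = e²/(4πε₀ℏ)
  = 2.566 × 10^-38 / 1.174 × 10^-44
  = 2.186 × 10^6 m/s

2.186 × 10^6 m/s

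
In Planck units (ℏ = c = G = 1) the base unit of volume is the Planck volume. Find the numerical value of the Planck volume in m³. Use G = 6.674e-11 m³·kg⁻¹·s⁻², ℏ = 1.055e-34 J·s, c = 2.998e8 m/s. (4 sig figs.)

V_P = (ℏG/c³)^(3/2)
  = √(1.784e-209)
  = 4.224e-105 m³

4.224e-105 m³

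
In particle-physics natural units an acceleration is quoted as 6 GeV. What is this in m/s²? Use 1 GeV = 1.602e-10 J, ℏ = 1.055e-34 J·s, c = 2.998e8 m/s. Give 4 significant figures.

Acceleration is [L]/[T]² = c·[E]/ℏ.
1 GeV → c/ℏ × (1 GeV in J) = 4.552e32 m/s².
Result: 6 × 4.552e32 = 2.731e33 m/s².

2.731e33 m/s²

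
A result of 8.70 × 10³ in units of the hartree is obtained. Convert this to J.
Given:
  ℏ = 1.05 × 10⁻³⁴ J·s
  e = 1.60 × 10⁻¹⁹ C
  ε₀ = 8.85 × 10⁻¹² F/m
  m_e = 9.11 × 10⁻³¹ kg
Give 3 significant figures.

3.81 × 10⁻¹⁴ J

One hartree: E_h = m_e e⁴/(4πε₀ℏ)² = 4.38 × 10⁻¹⁸ J.
8.70 × 10³ × 4.38 × 10⁻¹⁸ J = 3.81 × 10⁻¹⁴ J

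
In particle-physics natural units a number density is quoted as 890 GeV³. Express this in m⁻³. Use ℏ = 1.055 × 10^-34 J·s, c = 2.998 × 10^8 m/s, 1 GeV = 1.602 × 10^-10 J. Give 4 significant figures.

1.156 × 10^50 m⁻³

Number density is [L]⁻³ = [E]³/(ℏc)³.
1 GeV³ → 1/(ℏc)³ × (1 GeV in J)³ = 1.299 × 10^47 m⁻³.
Result: 890 × 1.299 × 10^47 = 1.156 × 10^50 m⁻³.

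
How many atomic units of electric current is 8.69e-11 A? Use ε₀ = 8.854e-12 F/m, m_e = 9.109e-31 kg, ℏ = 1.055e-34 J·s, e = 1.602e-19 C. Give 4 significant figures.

atomic unit of electric current: I_au = e E_h/ℏ = m_e e⁵/((4πε₀)²ℏ³) = 6.612e-3 A.
8.69e-11 / 6.612e-3 = 1.314e-8

1.314e-8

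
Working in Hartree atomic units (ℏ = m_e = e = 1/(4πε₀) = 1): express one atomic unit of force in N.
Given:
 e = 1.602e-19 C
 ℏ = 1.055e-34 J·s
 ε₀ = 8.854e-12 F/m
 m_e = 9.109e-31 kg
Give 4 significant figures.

Dimensional analysis gives F_au = E_h/a₀ = m_e²e⁶/((4πε₀)³ℏ⁴).
E_h = 4.354e-18 J
a₀ = 5.297e-11 m
E_h/a₀ = 8.220e-8 N

8.220e-8 N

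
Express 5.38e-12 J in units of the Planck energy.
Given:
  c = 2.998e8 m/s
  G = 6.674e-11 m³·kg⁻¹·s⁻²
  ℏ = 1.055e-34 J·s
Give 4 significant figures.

2.750e-21

Planck energy: E_P = √(ℏc⁵/G) = 1.957e9 J.
5.38e-12 / 1.957e9 = 2.750e-21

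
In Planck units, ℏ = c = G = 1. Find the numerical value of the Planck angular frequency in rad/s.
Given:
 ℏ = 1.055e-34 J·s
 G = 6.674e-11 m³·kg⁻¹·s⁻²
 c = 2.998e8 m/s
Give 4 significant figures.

The unique combination of the constants set to 1 with dimensions of angular frequency is ω_P = √(c⁵/(ℏG)).
  = √(3.440e86)
  = 1.855e43 rad/s

1.855e43 rad/s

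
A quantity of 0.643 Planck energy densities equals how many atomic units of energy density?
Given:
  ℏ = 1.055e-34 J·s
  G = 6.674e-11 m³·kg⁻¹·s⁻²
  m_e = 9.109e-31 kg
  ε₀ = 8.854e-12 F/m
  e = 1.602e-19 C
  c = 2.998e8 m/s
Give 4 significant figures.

1.017e100

Planck energy density: u_P = c⁷/(ℏG²) = 4.632e113 J/m³
atomic unit of energy density: u_au = E_h/a₀³ = m_e⁴e¹⁰/((4πε₀)⁵ℏ⁸) = 2.929e13 J/m³
0.643 × 4.632e113 / 2.929e13 = 1.017e100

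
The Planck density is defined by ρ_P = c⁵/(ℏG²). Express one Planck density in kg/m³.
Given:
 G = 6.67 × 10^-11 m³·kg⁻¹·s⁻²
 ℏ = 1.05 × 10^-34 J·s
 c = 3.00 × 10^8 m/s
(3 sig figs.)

5.20 × 10^96 kg/m³

ρ_P = c⁵/(ℏG²)
  = 2.43 × 10^42 / 4.67 × 10^-55
  = 5.20 × 10^96 kg/m³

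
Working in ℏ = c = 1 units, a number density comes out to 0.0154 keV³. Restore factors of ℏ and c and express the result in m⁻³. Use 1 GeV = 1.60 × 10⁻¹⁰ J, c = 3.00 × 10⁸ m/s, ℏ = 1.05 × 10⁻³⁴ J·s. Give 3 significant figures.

Number density is [L]⁻³ = [E]³/(ℏc)³.
1 GeV³ → 1/(ℏc)³ × (1 GeV in J)³ = 1.31 × 10⁴⁷ m⁻³.
Convert the energy scale: 0.0154 keV³ = 1.54 × 10⁻²⁰ GeV³.
Result: 1.54 × 10⁻²⁰ × 1.31 × 10⁴⁷ = 2.02 × 10²⁷ m⁻³.

2.02 × 10²⁷ m⁻³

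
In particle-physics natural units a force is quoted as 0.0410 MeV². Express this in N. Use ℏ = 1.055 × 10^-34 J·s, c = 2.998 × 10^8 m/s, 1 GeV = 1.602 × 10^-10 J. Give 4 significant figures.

0.03327 N

Force is [E]/[L] = [E]²/(ℏc); restore (ℏc)⁻¹.
1 GeV² → 1/(ℏc) × (1 GeV in J)² = 8.114 × 10^5 N.
Convert the energy scale: 0.0410 MeV² = 4.10 × 10^-8 GeV².
Result: 4.10 × 10^-8 × 8.114 × 10^5 = 0.03327 N.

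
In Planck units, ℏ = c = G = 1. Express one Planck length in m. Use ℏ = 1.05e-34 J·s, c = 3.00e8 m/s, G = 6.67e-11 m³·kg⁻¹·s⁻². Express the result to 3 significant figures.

1.61e-35 m

From ℏ = c = G = 1 the length scale is ℓ_P = √(ℏG/c³).
  = √(2.59e-70)
  = 1.61e-35 m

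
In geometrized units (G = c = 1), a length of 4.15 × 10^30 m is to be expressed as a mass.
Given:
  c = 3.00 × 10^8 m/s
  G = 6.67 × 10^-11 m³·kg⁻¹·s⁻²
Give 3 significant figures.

5.60 × 10^57 kg

Length → mass via c²/G.
4.15 × 10^30 m × (c²/G) = 5.60 × 10^57 kg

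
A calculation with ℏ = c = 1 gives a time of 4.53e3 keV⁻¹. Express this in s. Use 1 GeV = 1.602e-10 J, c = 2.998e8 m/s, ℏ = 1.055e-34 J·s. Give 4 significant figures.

2.983e-15 s

A time is [E]⁻¹ in ℏ=c=1; restore one factor of ℏ.
1 GeV⁻¹ → ℏ × (1 GeV in J)⁻¹ = 6.586e-25 s.
Convert the energy scale: 4.53e3 keV⁻¹ = 4.53e9 GeV⁻¹.
Result: 4.53e9 × 6.586e-25 = 2.983e-15 s.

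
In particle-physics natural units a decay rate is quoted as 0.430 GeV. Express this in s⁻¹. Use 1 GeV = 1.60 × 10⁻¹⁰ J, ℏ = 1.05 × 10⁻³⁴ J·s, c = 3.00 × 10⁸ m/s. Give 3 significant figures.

6.55 × 10²³ s⁻¹

A rate is [E]/ℏ; divide by ℏ.
1 GeV → 1/ℏ × (1 GeV in J) = 1.52 × 10²⁴ s⁻¹.
Result: 0.430 × 1.52 × 10²⁴ = 6.55 × 10²³ s⁻¹.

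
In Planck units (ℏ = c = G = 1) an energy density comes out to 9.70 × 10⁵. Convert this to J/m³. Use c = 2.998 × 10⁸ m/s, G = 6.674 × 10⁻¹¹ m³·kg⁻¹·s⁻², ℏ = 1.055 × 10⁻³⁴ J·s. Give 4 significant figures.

One Planck energy density: u_P = c⁷/(ℏG²) = 4.632 × 10¹¹³ J/m³.
9.70 × 10⁵ × 4.632 × 10¹¹³ J/m³ = 4.493 × 10¹¹⁹ J/m³

4.493 × 10¹¹⁹ J/m³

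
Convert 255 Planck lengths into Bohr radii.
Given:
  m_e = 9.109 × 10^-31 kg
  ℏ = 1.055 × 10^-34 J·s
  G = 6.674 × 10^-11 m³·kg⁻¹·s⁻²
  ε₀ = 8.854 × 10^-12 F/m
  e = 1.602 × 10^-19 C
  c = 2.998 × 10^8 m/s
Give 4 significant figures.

Planck length: ℓ_P = √(ℏG/c³) = 1.616 × 10^-35 m
Bohr radius: a₀ = 4πε₀ℏ²/(m_e e²) = 5.297 × 10^-11 m
255 × 1.616 × 10^-35 / 5.297 × 10^-11 = 7.781 × 10^-23

7.781 × 10^-23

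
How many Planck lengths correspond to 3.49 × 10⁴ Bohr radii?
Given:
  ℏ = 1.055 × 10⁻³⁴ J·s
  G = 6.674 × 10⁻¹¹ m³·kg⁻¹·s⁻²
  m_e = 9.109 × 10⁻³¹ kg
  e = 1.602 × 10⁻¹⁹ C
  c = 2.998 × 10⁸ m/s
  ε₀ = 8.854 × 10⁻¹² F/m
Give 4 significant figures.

Bohr radius: a₀ = 4πε₀ℏ²/(m_e e²) = 5.297 × 10⁻¹¹ m
Planck length: ℓ_P = √(ℏG/c³) = 1.616 × 10⁻³⁵ m
3.49 × 10⁴ × 5.297 × 10⁻¹¹ / 1.616 × 10⁻³⁵ = 1.144 × 10²⁹

1.144 × 10²⁹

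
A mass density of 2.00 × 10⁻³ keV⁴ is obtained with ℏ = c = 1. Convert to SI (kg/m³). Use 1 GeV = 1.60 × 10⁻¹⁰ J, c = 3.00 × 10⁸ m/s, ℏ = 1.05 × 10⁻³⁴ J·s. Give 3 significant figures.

Mass density is [E]/(c²[L]³) = [E]⁴/(ℏ³c⁵).
1 GeV⁴ → 1/(ℏ³c⁵) × (1 GeV in J)⁴ = 2.33 × 10²⁰ kg/m³.
Convert the energy scale: 2.00 × 10⁻³ keV⁴ = 2.00 × 10⁻²⁷ GeV⁴.
Result: 2.00 × 10⁻²⁷ × 2.33 × 10²⁰ = 4.66 × 10⁻⁷ kg/m³.

4.66 × 10⁻⁷ kg/m³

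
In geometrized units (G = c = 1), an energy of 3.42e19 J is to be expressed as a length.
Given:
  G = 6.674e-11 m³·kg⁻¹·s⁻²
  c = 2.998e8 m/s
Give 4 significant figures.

2.825e-25 m

Energy → length via G/c⁴.
3.42e19 J × (G/c⁴) = 2.825e-25 m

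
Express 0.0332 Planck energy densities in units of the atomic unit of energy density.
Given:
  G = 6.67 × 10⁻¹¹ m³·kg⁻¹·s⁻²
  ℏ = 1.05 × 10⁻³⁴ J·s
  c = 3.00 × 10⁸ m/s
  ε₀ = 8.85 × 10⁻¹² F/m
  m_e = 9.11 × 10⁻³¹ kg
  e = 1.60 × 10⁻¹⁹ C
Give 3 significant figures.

Planck energy density: u_P = c⁷/(ℏG²) = 4.68 × 10¹¹³ J/m³
atomic unit of energy density: u_au = E_h/a₀³ = m_e⁴e¹⁰/((4πε₀)⁵ℏ⁸) = 3.01 × 10¹³ J/m³
0.0332 × 4.68 × 10¹¹³ / 3.01 × 10¹³ = 5.16 × 10⁹⁸

5.16 × 10⁹⁸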